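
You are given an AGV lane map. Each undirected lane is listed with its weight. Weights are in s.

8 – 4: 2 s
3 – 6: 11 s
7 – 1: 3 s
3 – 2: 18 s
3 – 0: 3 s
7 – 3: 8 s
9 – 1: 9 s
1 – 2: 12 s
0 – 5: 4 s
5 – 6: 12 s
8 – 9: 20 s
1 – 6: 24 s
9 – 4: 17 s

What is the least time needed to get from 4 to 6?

48 s

Enumerating some paths:
4 - 8 - 9 - 1 - 6: 2+20+9+24 = 55
4 - 8 - 9 - 1 - 7 - 3 - 6: 2+20+9+3+8+11 = 53
4 - 9 - 1 - 6: 17+9+24 = 50
4 - 9 - 1 - 7 - 3 - 6: 17+9+3+8+11 = 48
Cheapest is 4 - 9 - 1 - 7 - 3 - 6 at 48 s.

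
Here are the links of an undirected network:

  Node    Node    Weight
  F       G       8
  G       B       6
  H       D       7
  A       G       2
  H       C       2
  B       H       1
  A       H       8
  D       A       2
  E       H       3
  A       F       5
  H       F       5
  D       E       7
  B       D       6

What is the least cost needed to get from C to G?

9

Settle nodes by increasing distance from C:
C: 0
H: 2  (via C)
B: 3  (via H)
E: 5  (via H)
F: 7  (via H)
D: 9  (via H)
G: 9  (via B)
Shortest route: C → H → B → G = 9.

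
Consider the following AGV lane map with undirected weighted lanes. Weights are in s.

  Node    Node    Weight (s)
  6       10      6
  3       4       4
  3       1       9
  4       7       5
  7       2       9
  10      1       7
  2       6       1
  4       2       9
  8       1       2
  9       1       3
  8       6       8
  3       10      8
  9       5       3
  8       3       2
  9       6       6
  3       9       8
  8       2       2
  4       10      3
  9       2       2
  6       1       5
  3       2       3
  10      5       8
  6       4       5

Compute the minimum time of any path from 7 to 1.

Shortest distances from 7:
7: 0
4: 5  (via 7)
10: 8  (via 4)
2: 9  (via 7)
3: 9  (via 4)
6: 10  (via 4)
8: 11  (via 2)
9: 11  (via 2)
1: 13  (via 8)
Shortest route: 7–2–8–1 = 13 s.

13 s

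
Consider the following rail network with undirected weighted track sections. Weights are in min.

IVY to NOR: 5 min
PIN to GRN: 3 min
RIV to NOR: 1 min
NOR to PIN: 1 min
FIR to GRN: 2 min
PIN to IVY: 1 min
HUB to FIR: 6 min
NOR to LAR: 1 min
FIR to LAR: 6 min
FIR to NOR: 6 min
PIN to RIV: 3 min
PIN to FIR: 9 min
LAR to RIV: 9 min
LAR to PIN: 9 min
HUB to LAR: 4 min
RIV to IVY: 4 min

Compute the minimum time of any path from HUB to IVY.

7 min

Running Dijkstra from HUB:
HUB: 0
LAR: 4  (via HUB)
NOR: 5  (via LAR)
RIV: 6  (via NOR)
PIN: 6  (via NOR)
FIR: 6  (via HUB)
IVY: 7  (via PIN)
Shortest route: HUB–LAR–NOR–PIN–IVY = 7 min.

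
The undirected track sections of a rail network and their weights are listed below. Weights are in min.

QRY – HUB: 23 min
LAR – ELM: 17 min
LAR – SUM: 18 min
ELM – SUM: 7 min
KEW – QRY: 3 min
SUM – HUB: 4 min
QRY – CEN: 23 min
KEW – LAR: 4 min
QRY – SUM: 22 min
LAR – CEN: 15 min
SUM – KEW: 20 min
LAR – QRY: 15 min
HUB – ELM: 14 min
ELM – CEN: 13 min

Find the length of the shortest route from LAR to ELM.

Shortest distances from LAR:
LAR: 0
KEW: 4  (via LAR)
QRY: 7  (via KEW)
CEN: 15  (via LAR)
ELM: 17  (via LAR)
Shortest route: LAR → ELM = 17 min.

17 min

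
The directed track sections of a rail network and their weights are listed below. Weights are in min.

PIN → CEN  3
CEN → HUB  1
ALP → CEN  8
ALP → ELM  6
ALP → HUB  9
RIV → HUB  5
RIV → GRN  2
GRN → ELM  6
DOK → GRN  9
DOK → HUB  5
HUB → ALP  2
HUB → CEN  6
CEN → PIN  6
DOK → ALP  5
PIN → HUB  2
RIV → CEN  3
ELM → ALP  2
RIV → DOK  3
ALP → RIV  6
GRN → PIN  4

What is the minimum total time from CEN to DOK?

12 min

Running Dijkstra from CEN:
CEN: 0
HUB: 1  (via CEN)
ALP: 3  (via HUB)
PIN: 6  (via CEN)
ELM: 9  (via ALP)
RIV: 9  (via ALP)
GRN: 11  (via RIV)
DOK: 12  (via RIV)
Shortest route: CEN → HUB → ALP → RIV → DOK = 12 min.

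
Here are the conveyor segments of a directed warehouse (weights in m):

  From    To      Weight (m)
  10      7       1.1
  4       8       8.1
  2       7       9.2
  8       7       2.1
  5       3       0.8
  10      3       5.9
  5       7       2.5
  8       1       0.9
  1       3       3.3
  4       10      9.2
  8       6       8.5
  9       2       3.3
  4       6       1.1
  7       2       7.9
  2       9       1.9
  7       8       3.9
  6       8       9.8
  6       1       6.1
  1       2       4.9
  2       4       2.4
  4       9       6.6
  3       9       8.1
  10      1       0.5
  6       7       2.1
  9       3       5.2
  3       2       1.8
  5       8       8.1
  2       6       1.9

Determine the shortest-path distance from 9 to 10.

Settle nodes by increasing distance from 9:
9: 0
2: 3.3  (via 9)
3: 5.2  (via 9)
6: 5.2  (via 2)
4: 5.7  (via 2)
7: 7.3  (via 6)
8: 11.2  (via 7)
1: 11.3  (via 6)
10: 14.9  (via 4)
Shortest route: 9–2–4–10 = 14.9 m.

14.9 m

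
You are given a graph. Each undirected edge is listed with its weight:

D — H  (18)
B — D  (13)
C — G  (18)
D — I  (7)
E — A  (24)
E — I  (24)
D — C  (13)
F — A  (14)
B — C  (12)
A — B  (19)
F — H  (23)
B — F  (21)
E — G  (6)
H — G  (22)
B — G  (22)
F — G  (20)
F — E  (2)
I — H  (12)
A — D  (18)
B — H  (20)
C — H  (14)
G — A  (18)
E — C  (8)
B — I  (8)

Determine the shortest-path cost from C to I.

20

Running Dijkstra from C:
C: 0
E: 8  (via C)
F: 10  (via E)
B: 12  (via C)
D: 13  (via C)
G: 14  (via E)
H: 14  (via C)
I: 20  (via B)
Shortest route: C → B → I = 20.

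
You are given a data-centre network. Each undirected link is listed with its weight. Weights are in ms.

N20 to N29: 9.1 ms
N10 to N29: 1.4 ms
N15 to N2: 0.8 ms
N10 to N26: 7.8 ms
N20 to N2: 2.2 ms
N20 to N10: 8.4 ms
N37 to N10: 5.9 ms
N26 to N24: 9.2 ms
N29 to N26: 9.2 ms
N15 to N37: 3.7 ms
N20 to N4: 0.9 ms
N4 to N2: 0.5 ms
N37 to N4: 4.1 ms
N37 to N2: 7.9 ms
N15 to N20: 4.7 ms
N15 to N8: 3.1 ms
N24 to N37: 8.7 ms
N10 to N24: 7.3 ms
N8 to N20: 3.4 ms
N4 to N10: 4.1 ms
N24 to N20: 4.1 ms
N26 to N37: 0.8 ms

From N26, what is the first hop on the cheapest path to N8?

N37

Enumerating some paths:
N26 → N37 → N4 → N20 → N8: 0.8+4.1+0.9+3.4 = 9.2
N26 → N37 → N4 → N2 → N15 → N8: 0.8+4.1+0.5+0.8+3.1 = 9.3
N26 → N37 → N15 → N8: 0.8+3.7+3.1 = 7.6
N26 → N37 → N15 → N2 → N4 → N20 → N8: 0.8+3.7+0.8+0.5+0.9+3.4 = 10.1
Cheapest is N26 → N37 → N15 → N8 at 7.6 ms.
So from N26 the first move is to N37.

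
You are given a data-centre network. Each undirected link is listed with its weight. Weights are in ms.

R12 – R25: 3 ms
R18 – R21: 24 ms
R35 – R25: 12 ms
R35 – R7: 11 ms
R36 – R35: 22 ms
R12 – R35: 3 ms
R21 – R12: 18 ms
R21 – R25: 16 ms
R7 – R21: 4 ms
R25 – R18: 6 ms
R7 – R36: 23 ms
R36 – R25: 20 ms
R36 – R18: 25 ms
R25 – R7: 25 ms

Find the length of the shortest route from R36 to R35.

Compare a few routes:
R36 - R25 - R35: 20+12 = 32
R36 - R25 - R12 - R35: 20+3+3 = 26
R36 - R35: 22 = 22
R36 - R7 - R35: 23+11 = 34
Cheapest is R36 - R35 at 22 ms.

22 ms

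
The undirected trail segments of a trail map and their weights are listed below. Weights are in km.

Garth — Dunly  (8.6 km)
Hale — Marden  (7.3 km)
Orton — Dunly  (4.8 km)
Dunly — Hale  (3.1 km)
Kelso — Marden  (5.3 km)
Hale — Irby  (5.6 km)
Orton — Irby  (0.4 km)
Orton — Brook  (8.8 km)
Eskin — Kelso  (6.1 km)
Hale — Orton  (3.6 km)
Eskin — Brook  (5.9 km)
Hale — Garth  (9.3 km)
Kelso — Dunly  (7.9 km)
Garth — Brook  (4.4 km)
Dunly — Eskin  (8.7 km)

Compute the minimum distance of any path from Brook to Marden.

Settle nodes by increasing distance from Brook:
Brook: 0
Garth: 4.4  (via Brook)
Eskin: 5.9  (via Brook)
Orton: 8.8  (via Brook)
Irby: 9.2  (via Orton)
Kelso: 12  (via Eskin)
Hale: 12.4  (via Orton)
Dunly: 13  (via Garth)
Marden: 17.3  (via Kelso)
Shortest route: Brook → Eskin → Kelso → Marden = 17.3 km.

17.3 km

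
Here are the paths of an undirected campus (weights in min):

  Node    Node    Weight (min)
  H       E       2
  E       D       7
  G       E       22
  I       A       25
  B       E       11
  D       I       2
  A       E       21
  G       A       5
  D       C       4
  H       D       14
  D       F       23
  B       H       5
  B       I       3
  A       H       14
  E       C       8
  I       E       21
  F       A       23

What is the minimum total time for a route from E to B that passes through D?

Shortest E→D: E → D = 7
Best D to B: D → I → B costing 5
Total via D: 7 + 5 = 12 min.

12 min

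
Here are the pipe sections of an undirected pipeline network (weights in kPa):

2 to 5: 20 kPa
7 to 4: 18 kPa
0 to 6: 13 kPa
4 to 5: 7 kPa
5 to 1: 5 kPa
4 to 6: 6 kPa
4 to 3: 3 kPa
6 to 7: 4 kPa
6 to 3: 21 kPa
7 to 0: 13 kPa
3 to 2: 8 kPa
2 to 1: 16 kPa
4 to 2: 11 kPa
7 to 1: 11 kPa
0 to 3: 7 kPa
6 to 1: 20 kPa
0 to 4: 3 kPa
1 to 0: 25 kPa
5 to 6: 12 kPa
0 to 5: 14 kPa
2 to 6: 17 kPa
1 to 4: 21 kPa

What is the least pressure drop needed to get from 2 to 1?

16 kPa

Running Dijkstra from 2:
2: 0
3: 8  (via 2)
4: 11  (via 2)
0: 14  (via 4)
1: 16  (via 2)
Shortest route: 2–1 = 16 kPa.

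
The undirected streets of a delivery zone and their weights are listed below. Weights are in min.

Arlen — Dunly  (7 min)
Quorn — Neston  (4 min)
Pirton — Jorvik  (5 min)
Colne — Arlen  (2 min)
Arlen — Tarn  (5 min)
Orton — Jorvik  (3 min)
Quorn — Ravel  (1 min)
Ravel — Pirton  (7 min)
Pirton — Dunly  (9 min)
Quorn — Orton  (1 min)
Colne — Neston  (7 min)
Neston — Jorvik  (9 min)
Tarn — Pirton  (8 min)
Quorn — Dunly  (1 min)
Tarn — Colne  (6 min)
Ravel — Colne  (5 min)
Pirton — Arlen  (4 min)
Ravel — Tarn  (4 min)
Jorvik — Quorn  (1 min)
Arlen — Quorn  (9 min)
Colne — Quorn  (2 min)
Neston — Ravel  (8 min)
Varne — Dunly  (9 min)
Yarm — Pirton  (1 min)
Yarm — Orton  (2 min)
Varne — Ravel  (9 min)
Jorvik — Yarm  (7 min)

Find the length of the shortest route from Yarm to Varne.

13 min

Shortest distances from Yarm:
Yarm: 0
Pirton: 1  (via Yarm)
Orton: 2  (via Yarm)
Quorn: 3  (via Orton)
Ravel: 4  (via Quorn)
Dunly: 4  (via Quorn)
Jorvik: 4  (via Quorn)
Arlen: 5  (via Pirton)
Colne: 5  (via Quorn)
Neston: 7  (via Quorn)
Tarn: 8  (via Ravel)
Varne: 13  (via Ravel)
Shortest route: Yarm → Orton → Quorn → Ravel → Varne = 13 min.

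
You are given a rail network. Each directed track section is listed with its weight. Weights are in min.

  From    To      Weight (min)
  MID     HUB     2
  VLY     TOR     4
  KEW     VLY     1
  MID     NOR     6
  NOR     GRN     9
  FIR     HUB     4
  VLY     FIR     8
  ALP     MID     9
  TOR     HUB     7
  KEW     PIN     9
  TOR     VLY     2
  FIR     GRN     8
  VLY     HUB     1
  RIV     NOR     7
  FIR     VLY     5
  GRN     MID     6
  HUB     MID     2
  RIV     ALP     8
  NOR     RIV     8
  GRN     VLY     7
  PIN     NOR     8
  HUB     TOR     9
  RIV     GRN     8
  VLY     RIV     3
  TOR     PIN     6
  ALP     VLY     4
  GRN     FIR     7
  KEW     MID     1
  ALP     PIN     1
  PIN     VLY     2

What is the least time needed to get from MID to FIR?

Settle nodes by increasing distance from MID:
MID: 0
HUB: 2  (via MID)
NOR: 6  (via MID)
TOR: 11  (via HUB)
VLY: 13  (via TOR)
RIV: 14  (via NOR)
GRN: 15  (via NOR)
PIN: 17  (via TOR)
FIR: 21  (via VLY)
Shortest route: MID → HUB → TOR → VLY → FIR = 21 min.

21 min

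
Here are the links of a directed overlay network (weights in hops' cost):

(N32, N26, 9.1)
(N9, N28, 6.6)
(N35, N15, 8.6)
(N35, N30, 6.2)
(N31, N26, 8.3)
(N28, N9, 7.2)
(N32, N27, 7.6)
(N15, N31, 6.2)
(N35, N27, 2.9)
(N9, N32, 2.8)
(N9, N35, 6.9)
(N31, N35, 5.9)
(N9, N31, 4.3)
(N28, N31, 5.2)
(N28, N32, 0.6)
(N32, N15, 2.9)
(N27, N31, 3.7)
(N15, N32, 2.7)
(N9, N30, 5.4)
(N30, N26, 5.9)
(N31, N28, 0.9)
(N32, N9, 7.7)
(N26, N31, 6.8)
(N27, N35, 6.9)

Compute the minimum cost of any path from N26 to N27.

Enumerating some paths:
N26 - N31 - N28 - N32 - N27: 6.8+0.9+0.6+7.6 = 15.9
N26 - N31 - N35 - N27: 6.8+5.9+2.9 = 15.6
The minimum is 15.6 hops' cost via N26 - N31 - N35 - N27.

15.6 hops' cost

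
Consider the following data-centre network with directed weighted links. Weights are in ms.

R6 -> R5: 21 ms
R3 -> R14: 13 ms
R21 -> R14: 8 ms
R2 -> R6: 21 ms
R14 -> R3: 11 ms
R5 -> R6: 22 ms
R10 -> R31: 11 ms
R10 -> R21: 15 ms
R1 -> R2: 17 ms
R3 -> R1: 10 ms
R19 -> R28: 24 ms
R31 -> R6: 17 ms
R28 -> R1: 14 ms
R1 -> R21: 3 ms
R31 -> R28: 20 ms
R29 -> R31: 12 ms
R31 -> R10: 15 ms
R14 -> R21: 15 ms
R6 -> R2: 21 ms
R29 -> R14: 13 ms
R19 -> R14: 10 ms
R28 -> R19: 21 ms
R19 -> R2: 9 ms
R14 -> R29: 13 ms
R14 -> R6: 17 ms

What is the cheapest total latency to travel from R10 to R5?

Candidate routes:
R10 → R21 → R14 → R6 → R5: 15+8+17+21 = 61
R10 → R31 → R6 → R5: 11+17+21 = 49
R10 → R21 → R14 → R29 → R31 → R6 → R5: 15+8+13+12+17+21 = 86
The minimum is 49 ms via R10 → R31 → R6 → R5.

49 ms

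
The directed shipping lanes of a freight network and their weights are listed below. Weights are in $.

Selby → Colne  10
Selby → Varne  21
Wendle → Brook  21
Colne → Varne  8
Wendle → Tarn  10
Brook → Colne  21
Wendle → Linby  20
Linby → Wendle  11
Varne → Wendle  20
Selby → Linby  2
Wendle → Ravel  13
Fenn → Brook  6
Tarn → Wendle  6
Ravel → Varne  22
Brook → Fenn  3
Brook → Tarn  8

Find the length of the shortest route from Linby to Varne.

Candidate routes:
Linby–Wendle–Brook–Colne–Varne: 11+21+21+8 = 61
Linby–Wendle–Ravel–Varne: 11+13+22 = 46
The minimum is $46 via Linby–Wendle–Ravel–Varne.

$46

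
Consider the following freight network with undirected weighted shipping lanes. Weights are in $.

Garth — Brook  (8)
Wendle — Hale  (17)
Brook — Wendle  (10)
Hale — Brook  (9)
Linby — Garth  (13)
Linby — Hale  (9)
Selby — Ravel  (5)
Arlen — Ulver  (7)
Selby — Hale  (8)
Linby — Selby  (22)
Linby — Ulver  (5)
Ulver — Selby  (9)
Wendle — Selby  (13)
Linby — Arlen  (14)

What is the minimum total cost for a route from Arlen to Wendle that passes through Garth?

$43

Best Arlen to Garth: Arlen–Ulver–Linby–Garth costing 25
Best Garth to Wendle: Garth–Brook–Wendle costing 18
Total via Garth: 25 + 18 = $43.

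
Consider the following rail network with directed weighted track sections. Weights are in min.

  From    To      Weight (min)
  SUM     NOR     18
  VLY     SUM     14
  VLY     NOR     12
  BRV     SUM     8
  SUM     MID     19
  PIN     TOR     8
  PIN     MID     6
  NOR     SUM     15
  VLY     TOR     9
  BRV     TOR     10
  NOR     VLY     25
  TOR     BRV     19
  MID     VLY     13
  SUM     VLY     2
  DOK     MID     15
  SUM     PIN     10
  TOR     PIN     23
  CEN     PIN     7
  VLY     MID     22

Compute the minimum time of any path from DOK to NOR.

40 min

Shortest distances from DOK:
DOK: 0
MID: 15  (via DOK)
VLY: 28  (via MID)
TOR: 37  (via VLY)
NOR: 40  (via VLY)
Shortest route: DOK → MID → VLY → NOR = 40 min.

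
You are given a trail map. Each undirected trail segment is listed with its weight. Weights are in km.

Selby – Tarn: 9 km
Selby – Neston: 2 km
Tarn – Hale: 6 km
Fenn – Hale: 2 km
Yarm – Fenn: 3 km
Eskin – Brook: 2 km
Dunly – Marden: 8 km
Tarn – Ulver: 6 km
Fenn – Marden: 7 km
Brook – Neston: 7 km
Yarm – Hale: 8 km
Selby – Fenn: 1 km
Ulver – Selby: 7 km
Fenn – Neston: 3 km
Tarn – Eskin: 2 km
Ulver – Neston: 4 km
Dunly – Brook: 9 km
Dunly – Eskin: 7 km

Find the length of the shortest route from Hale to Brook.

10 km

Candidate routes:
Hale - Fenn - Selby - Tarn - Eskin - Brook: 2+1+9+2+2 = 16
Hale - Fenn - Neston - Brook: 2+3+7 = 12
Hale - Fenn - Selby - Neston - Brook: 2+1+2+7 = 12
Hale - Tarn - Eskin - Brook: 6+2+2 = 10
Cheapest is Hale - Tarn - Eskin - Brook at 10 km.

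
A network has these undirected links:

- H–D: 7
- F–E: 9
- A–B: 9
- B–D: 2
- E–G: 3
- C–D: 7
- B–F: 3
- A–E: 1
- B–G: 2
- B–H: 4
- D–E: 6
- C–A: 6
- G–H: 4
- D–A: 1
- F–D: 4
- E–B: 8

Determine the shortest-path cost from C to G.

Running Dijkstra from C:
C: 0
A: 6  (via C)
D: 7  (via C)
E: 7  (via A)
B: 9  (via D)
G: 10  (via E)
Shortest route: C–A–E–G = 10.

10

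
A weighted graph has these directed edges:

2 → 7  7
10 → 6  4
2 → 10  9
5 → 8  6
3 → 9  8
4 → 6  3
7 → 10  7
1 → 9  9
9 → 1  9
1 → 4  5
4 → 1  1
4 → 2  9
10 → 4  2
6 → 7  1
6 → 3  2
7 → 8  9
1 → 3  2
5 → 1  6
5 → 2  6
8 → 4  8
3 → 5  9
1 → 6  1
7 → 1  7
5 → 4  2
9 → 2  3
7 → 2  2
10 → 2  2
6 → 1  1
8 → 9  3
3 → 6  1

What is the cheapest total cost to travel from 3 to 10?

9

Candidate routes:
3 - 6 - 7 - 10: 1+1+7 = 9
3 - 6 - 7 - 2 - 10: 1+1+2+9 = 13
The minimum is 9 via 3 - 6 - 7 - 10.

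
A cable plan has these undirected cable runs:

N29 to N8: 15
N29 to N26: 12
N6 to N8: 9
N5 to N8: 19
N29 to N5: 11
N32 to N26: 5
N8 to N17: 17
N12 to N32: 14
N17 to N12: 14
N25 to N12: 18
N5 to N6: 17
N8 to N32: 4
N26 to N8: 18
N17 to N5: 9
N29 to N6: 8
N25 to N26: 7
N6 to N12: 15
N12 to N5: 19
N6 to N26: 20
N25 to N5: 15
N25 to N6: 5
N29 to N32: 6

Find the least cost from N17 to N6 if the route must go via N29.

28

Shortest N17→N29: N17 → N5 → N29 = 20
Best N29 to N6: N29 → N6 costing 8
Total via N29: 20 + 8 = 28.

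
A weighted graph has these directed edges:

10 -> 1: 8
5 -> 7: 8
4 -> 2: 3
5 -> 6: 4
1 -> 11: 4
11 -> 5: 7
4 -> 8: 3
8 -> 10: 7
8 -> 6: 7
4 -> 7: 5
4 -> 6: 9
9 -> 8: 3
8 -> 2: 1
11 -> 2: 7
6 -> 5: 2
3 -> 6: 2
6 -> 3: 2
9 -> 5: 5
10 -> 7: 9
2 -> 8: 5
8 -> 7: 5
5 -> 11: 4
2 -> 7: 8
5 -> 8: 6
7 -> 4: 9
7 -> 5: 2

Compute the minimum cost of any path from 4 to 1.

18

Shortest distances from 4:
4: 0
2: 3  (via 4)
8: 3  (via 4)
7: 5  (via 4)
5: 7  (via 7)
6: 9  (via 4)
10: 10  (via 8)
3: 11  (via 6)
11: 11  (via 5)
1: 18  (via 10)
Shortest route: 4 → 8 → 10 → 1 = 18.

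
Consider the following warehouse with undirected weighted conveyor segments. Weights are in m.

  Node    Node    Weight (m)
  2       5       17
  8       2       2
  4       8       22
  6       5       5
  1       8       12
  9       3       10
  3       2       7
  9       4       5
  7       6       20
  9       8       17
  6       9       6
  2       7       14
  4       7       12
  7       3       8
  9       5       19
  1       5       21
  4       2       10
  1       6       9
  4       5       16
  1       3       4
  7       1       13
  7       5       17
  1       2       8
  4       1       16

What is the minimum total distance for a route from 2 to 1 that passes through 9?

29 m

Best 2 to 9: 2–4–9 costing 15
Shortest 9→1: 9–3–1 = 14
Total via 9: 15 + 14 = 29 m.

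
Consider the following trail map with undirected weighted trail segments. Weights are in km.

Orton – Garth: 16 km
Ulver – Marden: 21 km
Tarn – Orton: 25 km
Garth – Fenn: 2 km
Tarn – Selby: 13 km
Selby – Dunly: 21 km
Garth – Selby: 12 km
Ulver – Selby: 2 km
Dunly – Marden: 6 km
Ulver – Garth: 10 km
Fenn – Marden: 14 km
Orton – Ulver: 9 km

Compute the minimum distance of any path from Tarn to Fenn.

27 km

Settle nodes by increasing distance from Tarn:
Tarn: 0
Selby: 13  (via Tarn)
Ulver: 15  (via Selby)
Orton: 24  (via Ulver)
Garth: 25  (via Selby)
Fenn: 27  (via Garth)
Shortest route: Tarn–Selby–Garth–Fenn = 27 km.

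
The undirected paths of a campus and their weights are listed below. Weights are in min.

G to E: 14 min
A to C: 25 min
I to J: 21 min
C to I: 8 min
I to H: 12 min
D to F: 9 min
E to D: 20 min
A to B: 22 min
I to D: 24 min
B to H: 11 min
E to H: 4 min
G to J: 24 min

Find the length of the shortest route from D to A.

Candidate routes:
D - I - C - A: 24+8+25 = 57
D - E - H - I - C - A: 20+4+12+8+25 = 69
Cheapest is D - I - C - A at 57 min.

57 min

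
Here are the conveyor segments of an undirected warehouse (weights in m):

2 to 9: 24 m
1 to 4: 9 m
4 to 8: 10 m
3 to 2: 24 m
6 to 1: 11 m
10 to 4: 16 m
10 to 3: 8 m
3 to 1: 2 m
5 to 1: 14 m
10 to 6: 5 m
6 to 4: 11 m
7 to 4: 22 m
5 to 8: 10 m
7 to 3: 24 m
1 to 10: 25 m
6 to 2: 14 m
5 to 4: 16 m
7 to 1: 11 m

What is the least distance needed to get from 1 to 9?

Compare a few routes:
1 → 3 → 2 → 9: 2+24+24 = 50
1 → 3 → 10 → 6 → 2 → 9: 2+8+5+14+24 = 53
1 → 6 → 2 → 9: 11+14+24 = 49
The minimum is 49 m via 1 → 6 → 2 → 9.

49 m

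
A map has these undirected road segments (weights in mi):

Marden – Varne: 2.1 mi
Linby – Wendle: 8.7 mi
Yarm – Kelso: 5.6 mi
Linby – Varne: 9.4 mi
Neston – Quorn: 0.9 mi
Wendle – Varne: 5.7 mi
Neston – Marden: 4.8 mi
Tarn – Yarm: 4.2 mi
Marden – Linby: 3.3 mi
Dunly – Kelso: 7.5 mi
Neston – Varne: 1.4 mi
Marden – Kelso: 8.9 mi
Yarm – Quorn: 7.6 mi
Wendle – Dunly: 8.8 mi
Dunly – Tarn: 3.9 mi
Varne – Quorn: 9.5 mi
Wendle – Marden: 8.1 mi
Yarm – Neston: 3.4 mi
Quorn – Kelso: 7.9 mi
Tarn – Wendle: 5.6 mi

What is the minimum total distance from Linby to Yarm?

10.2 mi

Candidate routes:
Linby → Marden → Varne → Neston → Yarm: 3.3+2.1+1.4+3.4 = 10.2
Linby → Marden → Neston → Yarm: 3.3+4.8+3.4 = 11.5
Cheapest is Linby → Marden → Varne → Neston → Yarm at 10.2 mi.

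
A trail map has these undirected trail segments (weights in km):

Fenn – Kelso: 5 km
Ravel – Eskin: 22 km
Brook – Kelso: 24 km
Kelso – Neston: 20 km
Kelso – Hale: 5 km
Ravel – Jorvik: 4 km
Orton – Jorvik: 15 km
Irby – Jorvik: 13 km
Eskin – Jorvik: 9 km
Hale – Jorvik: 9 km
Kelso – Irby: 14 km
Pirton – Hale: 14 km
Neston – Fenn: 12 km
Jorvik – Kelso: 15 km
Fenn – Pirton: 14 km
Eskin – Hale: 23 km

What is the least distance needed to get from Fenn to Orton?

Compare a few routes:
Fenn - Kelso - Irby - Jorvik - Orton: 5+14+13+15 = 47
Fenn - Kelso - Hale - Jorvik - Orton: 5+5+9+15 = 34
Fenn - Kelso - Jorvik - Orton: 5+15+15 = 35
Cheapest is Fenn - Kelso - Hale - Jorvik - Orton at 34 km.

34 km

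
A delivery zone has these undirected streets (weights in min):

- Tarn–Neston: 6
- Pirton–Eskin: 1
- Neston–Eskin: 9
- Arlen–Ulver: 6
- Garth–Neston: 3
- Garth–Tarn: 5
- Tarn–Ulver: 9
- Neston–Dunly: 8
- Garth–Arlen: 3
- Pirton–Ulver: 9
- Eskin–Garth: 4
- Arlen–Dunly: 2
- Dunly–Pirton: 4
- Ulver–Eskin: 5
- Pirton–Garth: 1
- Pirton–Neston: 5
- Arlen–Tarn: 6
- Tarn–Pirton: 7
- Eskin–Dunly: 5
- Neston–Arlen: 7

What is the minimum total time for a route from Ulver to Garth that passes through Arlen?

Best Ulver to Arlen: Ulver–Arlen costing 6
Shortest Arlen→Garth: Arlen–Garth = 3
Total via Arlen: 6 + 3 = 9 min.

9 min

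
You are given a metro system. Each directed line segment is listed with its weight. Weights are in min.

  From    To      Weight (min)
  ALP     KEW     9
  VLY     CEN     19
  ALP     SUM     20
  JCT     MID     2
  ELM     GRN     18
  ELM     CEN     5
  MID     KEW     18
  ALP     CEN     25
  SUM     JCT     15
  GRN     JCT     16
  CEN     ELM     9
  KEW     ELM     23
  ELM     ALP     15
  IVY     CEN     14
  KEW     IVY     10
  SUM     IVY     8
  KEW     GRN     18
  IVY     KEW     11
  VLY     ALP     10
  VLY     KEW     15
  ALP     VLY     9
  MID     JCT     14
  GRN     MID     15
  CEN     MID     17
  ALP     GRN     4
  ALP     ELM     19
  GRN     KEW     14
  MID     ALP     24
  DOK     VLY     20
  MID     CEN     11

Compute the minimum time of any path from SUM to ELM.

31 min

Candidate routes:
SUM–IVY–KEW–ELM: 8+11+23 = 42
SUM–IVY–CEN–ELM: 8+14+9 = 31
SUM–JCT–MID–CEN–ELM: 15+2+11+9 = 37
Cheapest is SUM–IVY–CEN–ELM at 31 min.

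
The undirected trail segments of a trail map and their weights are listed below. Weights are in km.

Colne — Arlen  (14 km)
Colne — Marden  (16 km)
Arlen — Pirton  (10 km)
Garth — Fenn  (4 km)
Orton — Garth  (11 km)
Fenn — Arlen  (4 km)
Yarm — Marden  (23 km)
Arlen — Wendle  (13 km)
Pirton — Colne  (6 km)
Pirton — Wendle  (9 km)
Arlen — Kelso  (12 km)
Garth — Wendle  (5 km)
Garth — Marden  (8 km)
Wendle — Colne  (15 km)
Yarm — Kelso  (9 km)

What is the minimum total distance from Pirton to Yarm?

Compare a few routes:
Pirton - Wendle - Garth - Fenn - Arlen - Kelso - Yarm: 9+5+4+4+12+9 = 43
Pirton - Arlen - Kelso - Yarm: 10+12+9 = 31
Pirton - Wendle - Arlen - Kelso - Yarm: 9+13+12+9 = 43
Pirton - Colne - Arlen - Kelso - Yarm: 6+14+12+9 = 41
The minimum is 31 km via Pirton - Arlen - Kelso - Yarm.

31 km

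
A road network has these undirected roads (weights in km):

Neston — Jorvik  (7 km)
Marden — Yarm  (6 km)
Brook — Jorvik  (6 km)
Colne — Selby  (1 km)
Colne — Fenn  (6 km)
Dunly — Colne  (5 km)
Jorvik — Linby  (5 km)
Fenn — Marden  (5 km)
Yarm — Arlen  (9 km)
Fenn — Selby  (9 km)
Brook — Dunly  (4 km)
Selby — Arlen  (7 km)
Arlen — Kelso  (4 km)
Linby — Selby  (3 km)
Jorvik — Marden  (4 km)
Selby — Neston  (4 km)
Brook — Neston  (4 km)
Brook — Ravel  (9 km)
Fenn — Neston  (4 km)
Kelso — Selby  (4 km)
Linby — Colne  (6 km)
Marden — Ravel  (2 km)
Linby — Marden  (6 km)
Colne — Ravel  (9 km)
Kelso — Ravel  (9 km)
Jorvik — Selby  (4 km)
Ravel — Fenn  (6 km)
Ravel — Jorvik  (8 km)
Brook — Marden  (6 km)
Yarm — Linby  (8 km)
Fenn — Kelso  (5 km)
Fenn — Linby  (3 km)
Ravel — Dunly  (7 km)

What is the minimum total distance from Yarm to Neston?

Running Dijkstra from Yarm:
Yarm: 0
Marden: 6  (via Yarm)
Linby: 8  (via Yarm)
Ravel: 8  (via Marden)
Arlen: 9  (via Yarm)
Jorvik: 10  (via Marden)
Fenn: 11  (via Marden)
Selby: 11  (via Linby)
Brook: 12  (via Marden)
Colne: 12  (via Selby)
Kelso: 13  (via Arlen)
Neston: 15  (via Fenn)
Shortest route: Yarm → Marden → Fenn → Neston = 15 km.

15 km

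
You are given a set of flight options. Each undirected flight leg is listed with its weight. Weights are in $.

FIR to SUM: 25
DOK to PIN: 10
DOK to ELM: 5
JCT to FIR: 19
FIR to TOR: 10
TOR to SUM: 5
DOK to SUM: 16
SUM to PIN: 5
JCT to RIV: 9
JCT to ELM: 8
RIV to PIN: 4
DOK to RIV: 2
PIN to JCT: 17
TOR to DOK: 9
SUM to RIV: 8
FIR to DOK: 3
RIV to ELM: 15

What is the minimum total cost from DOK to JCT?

$11

Shortest distances from DOK:
DOK: 0
RIV: 2  (via DOK)
FIR: 3  (via DOK)
ELM: 5  (via DOK)
PIN: 6  (via RIV)
TOR: 9  (via DOK)
SUM: 10  (via RIV)
JCT: 11  (via RIV)
Shortest route: DOK–RIV–JCT = $11.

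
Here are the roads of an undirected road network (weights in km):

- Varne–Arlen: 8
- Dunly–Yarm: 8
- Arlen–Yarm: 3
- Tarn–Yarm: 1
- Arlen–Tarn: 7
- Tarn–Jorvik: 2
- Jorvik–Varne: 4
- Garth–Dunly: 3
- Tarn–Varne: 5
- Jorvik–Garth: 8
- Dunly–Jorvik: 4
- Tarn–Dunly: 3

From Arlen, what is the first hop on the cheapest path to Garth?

Candidate routes:
Arlen - Tarn - Dunly - Garth: 7+3+3 = 13
Arlen - Yarm - Tarn - Jorvik - Garth: 3+1+2+8 = 14
Arlen - Yarm - Tarn - Dunly - Garth: 3+1+3+3 = 10
Arlen - Yarm - Tarn - Jorvik - Dunly - Garth: 3+1+2+4+3 = 13
Cheapest is Arlen - Yarm - Tarn - Dunly - Garth at 10 km.
So from Arlen the first move is to Yarm.

Yarm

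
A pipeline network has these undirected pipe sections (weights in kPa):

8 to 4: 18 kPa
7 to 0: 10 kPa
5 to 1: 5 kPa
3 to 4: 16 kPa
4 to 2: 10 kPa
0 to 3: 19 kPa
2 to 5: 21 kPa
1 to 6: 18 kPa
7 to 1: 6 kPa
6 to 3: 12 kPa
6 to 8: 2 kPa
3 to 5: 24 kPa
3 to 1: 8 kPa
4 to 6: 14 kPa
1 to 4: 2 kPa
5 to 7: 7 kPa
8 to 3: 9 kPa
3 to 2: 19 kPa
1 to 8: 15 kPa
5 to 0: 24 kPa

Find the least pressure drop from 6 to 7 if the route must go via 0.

Shortest 6→0: 6 → 8 → 3 → 0 = 30
Shortest 0→7: 0 → 7 = 10
Total via 0: 30 + 10 = 40 kPa.

40 kPa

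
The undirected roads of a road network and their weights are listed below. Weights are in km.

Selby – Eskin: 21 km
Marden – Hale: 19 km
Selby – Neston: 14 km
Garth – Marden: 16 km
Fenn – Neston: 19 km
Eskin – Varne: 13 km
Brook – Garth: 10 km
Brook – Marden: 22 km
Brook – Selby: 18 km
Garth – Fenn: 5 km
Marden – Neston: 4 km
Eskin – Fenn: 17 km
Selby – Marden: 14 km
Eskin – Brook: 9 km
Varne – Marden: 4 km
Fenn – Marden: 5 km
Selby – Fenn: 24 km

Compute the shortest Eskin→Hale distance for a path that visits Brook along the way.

48 km

Best Eskin to Brook: Eskin → Brook costing 9
Best Brook to Hale: Brook → Garth → Fenn → Marden → Hale costing 39
Total via Brook: 9 + 39 = 48 km.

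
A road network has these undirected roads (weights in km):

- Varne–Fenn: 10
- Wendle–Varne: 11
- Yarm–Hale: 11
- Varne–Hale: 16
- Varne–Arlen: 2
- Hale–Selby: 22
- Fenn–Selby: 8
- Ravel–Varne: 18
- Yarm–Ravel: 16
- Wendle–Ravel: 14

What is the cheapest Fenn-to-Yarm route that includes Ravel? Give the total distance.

44 km

Best Fenn to Ravel: Fenn–Varne–Ravel costing 28
Best Ravel to Yarm: Ravel–Yarm costing 16
Total via Ravel: 28 + 16 = 44 km.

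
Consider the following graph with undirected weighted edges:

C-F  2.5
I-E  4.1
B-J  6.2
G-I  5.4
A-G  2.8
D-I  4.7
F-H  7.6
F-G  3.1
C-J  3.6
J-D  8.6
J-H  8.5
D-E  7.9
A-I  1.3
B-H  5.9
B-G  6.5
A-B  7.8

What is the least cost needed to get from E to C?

13.8

Enumerating some paths:
E → D → J → C: 7.9+8.6+3.6 = 20.1
E → I → G → F → C: 4.1+5.4+3.1+2.5 = 15.1
E → I → A → G → F → C: 4.1+1.3+2.8+3.1+2.5 = 13.8
The minimum is 13.8 via E → I → A → G → F → C.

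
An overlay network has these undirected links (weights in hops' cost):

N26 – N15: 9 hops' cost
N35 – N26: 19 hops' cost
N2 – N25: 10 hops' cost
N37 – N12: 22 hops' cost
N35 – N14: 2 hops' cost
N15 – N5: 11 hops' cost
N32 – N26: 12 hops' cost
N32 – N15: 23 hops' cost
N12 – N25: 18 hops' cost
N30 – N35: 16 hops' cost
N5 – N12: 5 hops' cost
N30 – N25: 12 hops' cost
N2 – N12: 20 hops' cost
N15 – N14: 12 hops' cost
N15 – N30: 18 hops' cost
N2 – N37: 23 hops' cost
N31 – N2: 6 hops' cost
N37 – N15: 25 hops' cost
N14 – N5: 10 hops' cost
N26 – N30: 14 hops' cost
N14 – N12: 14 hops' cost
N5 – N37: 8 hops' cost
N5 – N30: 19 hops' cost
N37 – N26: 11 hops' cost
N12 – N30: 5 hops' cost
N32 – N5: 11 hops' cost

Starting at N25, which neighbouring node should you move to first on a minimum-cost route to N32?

N30

Compare a few routes:
N25–N30–N12–N5–N32: 12+5+5+11 = 33
N25–N12–N5–N32: 18+5+11 = 34
Cheapest is N25–N30–N12–N5–N32 at 33 hops' cost.
So from N25 the first move is to N30.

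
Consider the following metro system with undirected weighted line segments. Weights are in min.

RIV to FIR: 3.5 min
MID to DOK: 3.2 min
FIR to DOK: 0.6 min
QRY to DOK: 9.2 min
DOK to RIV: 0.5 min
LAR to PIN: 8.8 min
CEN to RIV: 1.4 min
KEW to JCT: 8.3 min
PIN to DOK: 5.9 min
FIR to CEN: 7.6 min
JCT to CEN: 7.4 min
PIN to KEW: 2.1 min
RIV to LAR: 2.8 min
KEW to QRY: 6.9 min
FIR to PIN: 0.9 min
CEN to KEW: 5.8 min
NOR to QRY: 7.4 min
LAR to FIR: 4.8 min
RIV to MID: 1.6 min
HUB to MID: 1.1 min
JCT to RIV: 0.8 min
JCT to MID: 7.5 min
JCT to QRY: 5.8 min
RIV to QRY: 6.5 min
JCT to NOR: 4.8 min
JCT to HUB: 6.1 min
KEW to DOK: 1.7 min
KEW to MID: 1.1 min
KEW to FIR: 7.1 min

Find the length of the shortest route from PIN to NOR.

Compare a few routes:
PIN → KEW → DOK → RIV → JCT → NOR: 2.1+1.7+0.5+0.8+4.8 = 9.9
PIN → FIR → DOK → RIV → JCT → NOR: 0.9+0.6+0.5+0.8+4.8 = 7.6
Cheapest is PIN → FIR → DOK → RIV → JCT → NOR at 7.6 min.

7.6 min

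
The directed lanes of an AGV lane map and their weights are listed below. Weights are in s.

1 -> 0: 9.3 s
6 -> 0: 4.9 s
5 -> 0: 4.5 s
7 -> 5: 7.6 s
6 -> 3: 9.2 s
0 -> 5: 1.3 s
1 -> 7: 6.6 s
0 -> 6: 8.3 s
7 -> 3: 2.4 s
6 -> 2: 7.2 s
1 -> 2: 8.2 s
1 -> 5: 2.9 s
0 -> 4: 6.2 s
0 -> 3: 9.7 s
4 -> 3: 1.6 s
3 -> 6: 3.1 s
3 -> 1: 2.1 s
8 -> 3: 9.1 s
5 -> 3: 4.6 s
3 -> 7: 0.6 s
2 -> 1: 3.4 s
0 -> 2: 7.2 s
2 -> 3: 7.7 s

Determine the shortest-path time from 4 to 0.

9.6 s

Running Dijkstra from 4:
4: 0
3: 1.6  (via 4)
7: 2.2  (via 3)
1: 3.7  (via 3)
6: 4.7  (via 3)
5: 6.6  (via 1)
0: 9.6  (via 6)
Shortest route: 4 → 3 → 6 → 0 = 9.6 s.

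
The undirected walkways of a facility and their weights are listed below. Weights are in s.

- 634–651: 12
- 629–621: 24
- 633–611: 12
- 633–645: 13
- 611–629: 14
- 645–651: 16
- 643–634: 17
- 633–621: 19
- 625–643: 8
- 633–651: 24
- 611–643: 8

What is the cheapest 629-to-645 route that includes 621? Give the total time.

56 s

Shortest 629→621: 629 → 621 = 24
Best 621 to 645: 621 → 633 → 645 costing 32
Total via 621: 24 + 32 = 56 s.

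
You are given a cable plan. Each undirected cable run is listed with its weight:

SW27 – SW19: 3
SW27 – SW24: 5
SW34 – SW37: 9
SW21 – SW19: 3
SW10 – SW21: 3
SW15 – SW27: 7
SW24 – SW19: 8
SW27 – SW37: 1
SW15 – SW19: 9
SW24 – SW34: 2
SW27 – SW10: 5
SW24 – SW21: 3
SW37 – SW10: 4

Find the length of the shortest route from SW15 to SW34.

14

Enumerating some paths:
SW15 → SW19 → SW21 → SW24 → SW34: 9+3+3+2 = 17
SW15 → SW27 → SW24 → SW34: 7+5+2 = 14
SW15 → SW27 → SW37 → SW34: 7+1+9 = 17
The minimum is 14 via SW15 → SW27 → SW24 → SW34.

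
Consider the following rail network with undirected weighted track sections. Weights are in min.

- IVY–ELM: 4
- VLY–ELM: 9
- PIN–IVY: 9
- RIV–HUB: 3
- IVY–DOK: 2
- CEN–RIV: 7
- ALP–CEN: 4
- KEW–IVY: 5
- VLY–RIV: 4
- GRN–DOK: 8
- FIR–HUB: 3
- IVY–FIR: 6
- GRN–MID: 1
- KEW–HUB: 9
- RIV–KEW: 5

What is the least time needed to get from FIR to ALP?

Enumerating some paths:
FIR–HUB–RIV–CEN–ALP: 3+3+7+4 = 17
FIR–IVY–ELM–VLY–RIV–CEN–ALP: 6+4+9+4+7+4 = 34
FIR–HUB–KEW–RIV–CEN–ALP: 3+9+5+7+4 = 28
FIR–IVY–KEW–RIV–CEN–ALP: 6+5+5+7+4 = 27
The minimum is 17 min via FIR–HUB–RIV–CEN–ALP.

17 min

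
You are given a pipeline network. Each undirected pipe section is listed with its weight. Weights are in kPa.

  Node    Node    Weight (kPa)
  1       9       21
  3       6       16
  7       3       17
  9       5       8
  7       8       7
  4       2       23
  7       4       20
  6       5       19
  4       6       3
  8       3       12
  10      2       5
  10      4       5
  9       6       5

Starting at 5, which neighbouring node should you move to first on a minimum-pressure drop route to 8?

Candidate routes:
5–9–6–4–7–8: 8+5+3+20+7 = 43
5–6–4–7–8: 19+3+20+7 = 49
5–9–6–3–8: 8+5+16+12 = 41
5–6–3–8: 19+16+12 = 47
The minimum is 41 kPa via 5–9–6–3–8.
So from 5 the first move is to 9.

9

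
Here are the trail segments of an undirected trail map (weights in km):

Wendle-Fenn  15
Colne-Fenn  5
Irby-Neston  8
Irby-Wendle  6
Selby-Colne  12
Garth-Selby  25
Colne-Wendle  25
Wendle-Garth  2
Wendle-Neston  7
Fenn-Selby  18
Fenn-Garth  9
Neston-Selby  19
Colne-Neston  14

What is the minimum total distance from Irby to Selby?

Enumerating some paths:
Irby–Neston–Colne–Selby: 8+14+12 = 34
Irby–Wendle–Neston–Selby: 6+7+19 = 32
Irby–Neston–Selby: 8+19 = 27
Irby–Wendle–Garth–Selby: 6+2+25 = 33
The minimum is 27 km via Irby–Neston–Selby.

27 km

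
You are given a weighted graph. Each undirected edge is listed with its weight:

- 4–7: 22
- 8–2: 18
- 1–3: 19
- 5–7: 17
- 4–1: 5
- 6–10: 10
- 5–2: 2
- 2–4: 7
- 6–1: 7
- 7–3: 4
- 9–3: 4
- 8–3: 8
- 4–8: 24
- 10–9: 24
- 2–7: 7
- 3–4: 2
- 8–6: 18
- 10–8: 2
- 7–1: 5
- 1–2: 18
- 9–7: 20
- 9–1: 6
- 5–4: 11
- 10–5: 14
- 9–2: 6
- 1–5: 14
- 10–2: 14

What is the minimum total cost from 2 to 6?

Settle nodes by increasing distance from 2:
2: 0
5: 2  (via 2)
9: 6  (via 2)
4: 7  (via 2)
7: 7  (via 2)
3: 9  (via 4)
1: 12  (via 9)
10: 14  (via 2)
8: 16  (via 10)
6: 19  (via 1)
Shortest route: 2–9–1–6 = 19.

19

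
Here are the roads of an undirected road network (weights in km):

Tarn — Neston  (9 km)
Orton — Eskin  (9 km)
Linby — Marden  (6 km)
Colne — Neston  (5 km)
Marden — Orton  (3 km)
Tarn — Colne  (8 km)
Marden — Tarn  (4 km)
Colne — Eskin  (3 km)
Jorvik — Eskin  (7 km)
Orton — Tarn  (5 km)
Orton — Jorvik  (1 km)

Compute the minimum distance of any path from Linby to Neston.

19 km

Enumerating some paths:
Linby - Marden - Orton - Tarn - Neston: 6+3+5+9 = 23
Linby - Marden - Tarn - Neston: 6+4+9 = 19
Cheapest is Linby - Marden - Tarn - Neston at 19 km.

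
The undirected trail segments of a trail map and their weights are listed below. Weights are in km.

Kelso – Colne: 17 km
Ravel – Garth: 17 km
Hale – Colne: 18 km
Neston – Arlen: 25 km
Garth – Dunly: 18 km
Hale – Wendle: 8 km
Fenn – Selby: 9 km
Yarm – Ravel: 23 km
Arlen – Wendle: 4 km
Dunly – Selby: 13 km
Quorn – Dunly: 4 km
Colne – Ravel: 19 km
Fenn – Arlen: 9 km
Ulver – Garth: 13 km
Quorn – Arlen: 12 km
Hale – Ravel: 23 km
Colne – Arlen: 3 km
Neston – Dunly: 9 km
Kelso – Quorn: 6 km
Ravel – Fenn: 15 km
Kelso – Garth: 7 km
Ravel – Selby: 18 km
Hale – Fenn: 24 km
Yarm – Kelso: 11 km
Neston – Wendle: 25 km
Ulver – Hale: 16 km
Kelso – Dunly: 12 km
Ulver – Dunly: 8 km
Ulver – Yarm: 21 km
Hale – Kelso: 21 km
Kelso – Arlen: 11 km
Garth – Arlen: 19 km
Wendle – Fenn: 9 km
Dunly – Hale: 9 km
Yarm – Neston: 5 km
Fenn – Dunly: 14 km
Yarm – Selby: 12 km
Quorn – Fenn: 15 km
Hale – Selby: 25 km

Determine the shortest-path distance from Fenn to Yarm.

21 km

Running Dijkstra from Fenn:
Fenn: 0
Selby: 9  (via Fenn)
Wendle: 9  (via Fenn)
Arlen: 9  (via Fenn)
Colne: 12  (via Arlen)
Dunly: 14  (via Fenn)
Ravel: 15  (via Fenn)
Quorn: 15  (via Fenn)
Hale: 17  (via Wendle)
Kelso: 20  (via Arlen)
Yarm: 21  (via Selby)
Shortest route: Fenn–Selby–Yarm = 21 km.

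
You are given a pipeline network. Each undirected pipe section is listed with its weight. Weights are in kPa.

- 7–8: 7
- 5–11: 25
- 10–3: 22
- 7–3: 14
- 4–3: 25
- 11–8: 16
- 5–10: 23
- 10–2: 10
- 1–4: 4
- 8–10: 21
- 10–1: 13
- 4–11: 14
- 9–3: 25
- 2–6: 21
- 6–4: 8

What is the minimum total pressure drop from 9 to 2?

57 kPa

Shortest distances from 9:
9: 0
3: 25  (via 9)
7: 39  (via 3)
8: 46  (via 7)
10: 47  (via 3)
4: 50  (via 3)
1: 54  (via 4)
2: 57  (via 10)
Shortest route: 9 → 3 → 10 → 2 = 57 kPa.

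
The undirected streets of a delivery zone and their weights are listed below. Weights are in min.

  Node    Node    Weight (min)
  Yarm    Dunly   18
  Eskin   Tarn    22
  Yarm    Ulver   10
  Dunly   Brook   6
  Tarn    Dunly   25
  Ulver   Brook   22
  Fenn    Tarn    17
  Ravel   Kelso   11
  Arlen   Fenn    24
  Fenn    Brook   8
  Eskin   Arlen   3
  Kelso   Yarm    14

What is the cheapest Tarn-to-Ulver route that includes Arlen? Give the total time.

79 min

Shortest Tarn→Arlen: Tarn–Eskin–Arlen = 25
Shortest Arlen→Ulver: Arlen–Fenn–Brook–Ulver = 54
Total via Arlen: 25 + 54 = 79 min.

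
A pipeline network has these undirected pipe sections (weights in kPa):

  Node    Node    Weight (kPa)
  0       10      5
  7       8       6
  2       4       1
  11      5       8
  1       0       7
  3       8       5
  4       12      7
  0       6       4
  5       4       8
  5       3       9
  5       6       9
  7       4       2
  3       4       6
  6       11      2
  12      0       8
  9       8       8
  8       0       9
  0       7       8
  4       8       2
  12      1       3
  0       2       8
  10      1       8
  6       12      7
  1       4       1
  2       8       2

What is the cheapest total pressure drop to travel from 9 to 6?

21 kPa

Candidate routes:
9 → 8 → 4 → 1 → 12 → 6: 8+2+1+3+7 = 21
9 → 8 → 4 → 1 → 0 → 6: 8+2+1+7+4 = 22
9 → 8 → 2 → 4 → 1 → 12 → 6: 8+2+1+1+3+7 = 22
The minimum is 21 kPa via 9 → 8 → 4 → 1 → 12 → 6.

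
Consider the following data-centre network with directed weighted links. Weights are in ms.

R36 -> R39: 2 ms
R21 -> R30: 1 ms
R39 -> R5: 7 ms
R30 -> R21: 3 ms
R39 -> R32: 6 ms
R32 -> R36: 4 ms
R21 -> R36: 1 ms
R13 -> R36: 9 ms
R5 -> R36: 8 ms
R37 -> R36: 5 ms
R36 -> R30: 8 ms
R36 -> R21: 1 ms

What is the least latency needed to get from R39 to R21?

Settle nodes by increasing distance from R39:
R39: 0
R32: 6  (via R39)
R5: 7  (via R39)
R36: 10  (via R32)
R21: 11  (via R36)
Shortest route: R39–R32–R36–R21 = 11 ms.

11 ms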